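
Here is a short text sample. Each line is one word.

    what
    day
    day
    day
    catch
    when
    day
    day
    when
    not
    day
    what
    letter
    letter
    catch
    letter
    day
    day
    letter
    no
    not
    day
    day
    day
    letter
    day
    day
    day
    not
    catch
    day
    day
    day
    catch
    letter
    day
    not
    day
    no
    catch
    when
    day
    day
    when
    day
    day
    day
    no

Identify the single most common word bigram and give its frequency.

"day day", 13 times

Bigram frequencies (highest first):
  day day: 13
  when day: 3
  not day: 3
  letter day: 3
  day catch: 2
  catch when: 2
  … (16 more, each ≤ 2)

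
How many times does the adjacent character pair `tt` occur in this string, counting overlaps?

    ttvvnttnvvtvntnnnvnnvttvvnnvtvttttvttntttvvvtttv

Sliding a length-2 window over the 48 characters (47 positions):
  position 1–2: tt
  position 6–7: tt
  position 22–23: tt
  position 31–32: tt
  position 32–33: tt
  position 33–34: tt
  position 36–37: tt
  position 39–40: tt
  position 40–41: tt
  position 45–46: tt
  … (1 more)

11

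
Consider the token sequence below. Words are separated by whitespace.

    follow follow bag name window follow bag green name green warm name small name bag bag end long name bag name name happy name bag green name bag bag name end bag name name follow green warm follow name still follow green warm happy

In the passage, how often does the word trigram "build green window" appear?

Scanning the 42 overlapping trigram windows for "build green window":
  (none found)

0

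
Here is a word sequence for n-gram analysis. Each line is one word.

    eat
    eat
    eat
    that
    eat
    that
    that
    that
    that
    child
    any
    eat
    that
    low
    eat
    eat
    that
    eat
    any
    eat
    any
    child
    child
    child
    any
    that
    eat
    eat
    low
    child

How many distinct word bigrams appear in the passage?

15

30 tokens → 29 bigram windows in total.
Repeated bigrams (each contributes count−1 duplicates):
  eat eat: 4
  eat that: 4
  that eat: 3
  that that: 3
  any eat: 2
  child any: 2
  child child: 2
  eat any: 2
14 duplicate windows → 29 − 14 = 15 distinct.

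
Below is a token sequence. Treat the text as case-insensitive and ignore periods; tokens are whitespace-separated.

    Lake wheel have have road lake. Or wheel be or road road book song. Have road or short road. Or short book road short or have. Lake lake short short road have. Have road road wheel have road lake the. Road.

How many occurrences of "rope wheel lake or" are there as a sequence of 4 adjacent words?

Scanning the 38 overlapping 4-gram windows for "rope wheel lake or":
  (none found)

0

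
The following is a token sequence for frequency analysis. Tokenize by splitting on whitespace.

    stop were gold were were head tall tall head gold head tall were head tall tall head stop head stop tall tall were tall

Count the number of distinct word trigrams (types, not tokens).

19

24 tokens → 22 trigram windows in total.
Repeated trigrams (each contributes count−1 duplicates):
  head tall tall: 2
  tall tall head: 2
  were head tall: 2
3 duplicate windows → 22 − 3 = 19 distinct.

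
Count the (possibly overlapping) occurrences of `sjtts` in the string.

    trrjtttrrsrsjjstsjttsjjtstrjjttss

Sliding a length-5 window over the 33 characters (29 positions):
  position 17–21: sjtts

1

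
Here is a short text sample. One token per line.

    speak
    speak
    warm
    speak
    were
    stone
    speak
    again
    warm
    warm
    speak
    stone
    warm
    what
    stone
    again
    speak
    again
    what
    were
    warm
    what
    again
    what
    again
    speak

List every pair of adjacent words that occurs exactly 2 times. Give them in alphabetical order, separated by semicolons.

Bigram counts meeting the condition (exactly 2 times):
  again speak: 2
  again what: 2
  speak again: 2
  warm speak: 2
  warm what: 2
  what again: 2

again speak; again what; speak again; warm speak; warm what; what again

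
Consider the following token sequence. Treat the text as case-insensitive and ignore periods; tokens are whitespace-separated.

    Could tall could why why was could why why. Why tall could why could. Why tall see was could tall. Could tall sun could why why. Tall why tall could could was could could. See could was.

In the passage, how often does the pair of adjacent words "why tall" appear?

4

Scanning the 36 overlapping bigram windows for "why tall":
  position 10–11: why tall
  position 15–16: why tall
  position 26–27: why tall
  position 28–29: why tall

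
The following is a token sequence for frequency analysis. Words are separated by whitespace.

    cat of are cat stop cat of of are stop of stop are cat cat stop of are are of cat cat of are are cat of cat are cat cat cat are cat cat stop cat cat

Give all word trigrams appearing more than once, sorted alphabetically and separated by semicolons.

are cat cat; cat are cat; cat cat stop; cat of are; cat stop cat; of are are

Trigram counts meeting the condition (more than once):
  are cat cat: 3
  cat are cat: 2
  cat cat stop: 2
  cat of are: 2
  cat stop cat: 2
  of are are: 2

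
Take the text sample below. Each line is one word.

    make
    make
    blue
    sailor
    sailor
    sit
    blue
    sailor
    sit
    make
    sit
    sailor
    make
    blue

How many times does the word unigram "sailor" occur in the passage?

Scanning the 14 tokens for "sailor":
  position 4: sailor
  position 5: sailor
  position 8: sailor
  position 12: sailor

4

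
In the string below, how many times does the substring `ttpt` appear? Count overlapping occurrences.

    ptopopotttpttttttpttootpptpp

Sliding a length-4 window over the 28 characters (25 positions):
  position 9–12: ttpt
  position 16–19: ttpt

2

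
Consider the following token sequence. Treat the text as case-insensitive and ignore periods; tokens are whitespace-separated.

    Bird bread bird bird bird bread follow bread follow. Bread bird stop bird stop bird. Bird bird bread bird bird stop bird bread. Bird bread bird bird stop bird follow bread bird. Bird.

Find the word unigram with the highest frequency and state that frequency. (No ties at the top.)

"bird", 18 times

Unigram frequencies (highest first):
  bird: 18
  bread: 8
  stop: 4
  follow: 3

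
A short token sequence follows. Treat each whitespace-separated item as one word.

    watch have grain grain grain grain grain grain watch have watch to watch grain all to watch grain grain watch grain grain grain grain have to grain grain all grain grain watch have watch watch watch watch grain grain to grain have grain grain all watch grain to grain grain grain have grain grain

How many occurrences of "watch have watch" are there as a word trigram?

Scanning the 52 overlapping trigram windows for "watch have watch":
  position 9–11: watch have watch
  position 32–34: watch have watch

2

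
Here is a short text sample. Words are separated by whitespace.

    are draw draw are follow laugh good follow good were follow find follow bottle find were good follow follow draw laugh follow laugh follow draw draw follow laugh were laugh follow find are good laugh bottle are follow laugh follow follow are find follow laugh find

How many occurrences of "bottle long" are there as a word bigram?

0

Scanning the 45 overlapping bigram windows for "bottle long":
  (none found)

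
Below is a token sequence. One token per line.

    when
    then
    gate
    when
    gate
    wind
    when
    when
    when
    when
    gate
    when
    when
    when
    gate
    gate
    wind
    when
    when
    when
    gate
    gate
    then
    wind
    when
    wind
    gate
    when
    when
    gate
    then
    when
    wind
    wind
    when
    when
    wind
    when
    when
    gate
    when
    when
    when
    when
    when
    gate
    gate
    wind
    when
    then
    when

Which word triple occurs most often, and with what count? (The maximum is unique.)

"when when when", 7 times

Trigram frequencies (highest first):
  when when when: 7
  when when gate: 6
  wind when when: 4
  gate wind when: 3
  gate when when: 3
  when gate gate: 3
  … (21 more, each ≤ 2)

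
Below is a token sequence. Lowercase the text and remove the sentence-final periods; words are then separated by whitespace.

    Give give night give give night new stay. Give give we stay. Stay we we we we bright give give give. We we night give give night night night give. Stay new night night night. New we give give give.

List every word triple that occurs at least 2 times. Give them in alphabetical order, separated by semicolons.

give give give; give give night; give give we; night give give; night night night; we we we

Trigram counts meeting the condition (at least 2 times):
  give give give: 2
  give give night: 3
  give give we: 2
  night give give: 2
  night night night: 2
  we we we: 2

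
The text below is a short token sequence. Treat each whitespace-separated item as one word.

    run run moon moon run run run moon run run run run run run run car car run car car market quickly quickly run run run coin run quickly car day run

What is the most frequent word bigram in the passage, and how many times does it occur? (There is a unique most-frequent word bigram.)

"run run", 11 times

Bigram frequencies (highest first):
  run run: 11
  run moon: 2
  moon run: 2
  run car: 2
  car car: 2
  moon moon: 1
  … (11 more, each ≤ 1)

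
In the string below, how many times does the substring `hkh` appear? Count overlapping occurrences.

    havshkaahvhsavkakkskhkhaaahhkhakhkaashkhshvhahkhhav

Sliding a length-3 window over the 51 characters (49 positions):
  position 21–23: hkh
  position 28–30: hkh
  position 38–40: hkh
  position 46–48: hkh

4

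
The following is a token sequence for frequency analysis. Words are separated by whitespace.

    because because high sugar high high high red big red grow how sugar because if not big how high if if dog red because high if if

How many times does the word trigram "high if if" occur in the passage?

2

Scanning the 25 overlapping trigram windows for "high if if":
  position 19–21: high if if
  position 25–27: high if if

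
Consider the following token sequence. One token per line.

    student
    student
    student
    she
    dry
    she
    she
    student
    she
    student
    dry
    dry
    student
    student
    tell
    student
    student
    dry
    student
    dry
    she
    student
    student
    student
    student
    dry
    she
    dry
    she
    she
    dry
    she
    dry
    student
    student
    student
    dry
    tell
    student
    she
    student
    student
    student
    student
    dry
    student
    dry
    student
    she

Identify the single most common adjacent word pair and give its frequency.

"student student", 12 times

Bigram frequencies (highest first):
  student student: 12
  student dry: 7
  dry she: 5
  dry student: 5
  student she: 4
  she dry: 4
  … (6 more, each ≤ 4)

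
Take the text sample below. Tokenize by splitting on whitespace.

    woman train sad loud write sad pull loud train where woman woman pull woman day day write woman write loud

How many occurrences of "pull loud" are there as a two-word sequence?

1

Scanning the 19 overlapping bigram windows for "pull loud":
  position 7–8: pull loud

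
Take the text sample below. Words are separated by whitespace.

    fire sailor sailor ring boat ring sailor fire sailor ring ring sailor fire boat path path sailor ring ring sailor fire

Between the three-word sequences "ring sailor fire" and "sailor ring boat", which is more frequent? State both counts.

"ring sailor fire" (3 vs 1)

"ring sailor fire": 3 occurrences
"sailor ring boat": 1 occurrence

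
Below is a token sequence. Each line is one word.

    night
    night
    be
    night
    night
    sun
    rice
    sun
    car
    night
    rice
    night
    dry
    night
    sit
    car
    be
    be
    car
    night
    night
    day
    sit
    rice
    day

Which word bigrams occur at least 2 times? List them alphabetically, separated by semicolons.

car night; night night

Bigram counts meeting the condition (at least 2 times):
  car night: 2
  night night: 3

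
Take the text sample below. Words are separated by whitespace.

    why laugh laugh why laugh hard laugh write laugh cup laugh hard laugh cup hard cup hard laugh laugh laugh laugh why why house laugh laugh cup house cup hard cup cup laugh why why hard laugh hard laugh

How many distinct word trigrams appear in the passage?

39 tokens → 37 trigram windows in total.
Repeated trigrams (each contributes count−1 duplicates):
  laugh hard laugh: 3
  cup hard cup: 2
  laugh laugh laugh: 2
  laugh laugh why: 2
  laugh why why: 2
6 duplicate windows → 37 − 6 = 31 distinct.

31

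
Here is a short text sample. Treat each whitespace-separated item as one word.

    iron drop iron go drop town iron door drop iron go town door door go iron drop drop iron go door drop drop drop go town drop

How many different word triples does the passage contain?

23

27 tokens → 25 trigram windows in total.
Repeated trigrams (each contributes count−1 duplicates):
  drop iron go: 3
2 duplicate windows → 25 − 2 = 23 distinct.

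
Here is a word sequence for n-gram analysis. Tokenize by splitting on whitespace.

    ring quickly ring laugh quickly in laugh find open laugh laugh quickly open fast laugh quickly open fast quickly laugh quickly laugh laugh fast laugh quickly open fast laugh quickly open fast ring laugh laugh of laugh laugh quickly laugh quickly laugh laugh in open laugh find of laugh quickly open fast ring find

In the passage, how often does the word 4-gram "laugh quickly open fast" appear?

Scanning the 51 overlapping 4-gram windows for "laugh quickly open fast":
  position 11–14: laugh quickly open fast
  position 15–18: laugh quickly open fast
  position 25–28: laugh quickly open fast
  position 29–32: laugh quickly open fast
  position 49–52: laugh quickly open fast

5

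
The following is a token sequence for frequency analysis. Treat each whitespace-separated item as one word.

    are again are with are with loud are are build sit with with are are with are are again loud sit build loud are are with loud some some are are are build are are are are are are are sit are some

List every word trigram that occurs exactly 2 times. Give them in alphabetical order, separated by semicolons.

Trigram counts meeting the condition (exactly 2 times):
  are are build: 2
  are are with: 2
  are with are: 2
  are with loud: 2
  loud are are: 2
  with are are: 2

are are build; are are with; are with are; are with loud; loud are are; with are are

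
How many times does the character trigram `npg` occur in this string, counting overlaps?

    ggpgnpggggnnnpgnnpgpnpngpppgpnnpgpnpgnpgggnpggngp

Sliding a length-3 window over the 49 characters (47 positions):
  position 5–7: npg
  position 13–15: npg
  position 17–19: npg
  position 31–33: npg
  position 35–37: npg
  position 38–40: npg
  position 43–45: npg

7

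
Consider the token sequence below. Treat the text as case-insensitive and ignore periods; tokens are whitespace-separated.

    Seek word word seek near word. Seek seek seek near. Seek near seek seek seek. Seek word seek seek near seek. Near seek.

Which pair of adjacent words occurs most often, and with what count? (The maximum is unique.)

Bigram frequencies (highest first):
  seek seek: 6
  seek near: 5
  near seek: 4
  word seek: 3
  seek word: 2
  word word: 1
  … (1 more, each ≤ 1)

"seek seek", 6 times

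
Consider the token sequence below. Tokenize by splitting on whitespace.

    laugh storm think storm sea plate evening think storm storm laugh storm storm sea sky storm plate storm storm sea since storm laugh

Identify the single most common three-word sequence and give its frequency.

"storm storm sea", 2 times

Trigram frequencies (highest first):
  storm storm sea: 2
  laugh storm think: 1
  storm think storm: 1
  think storm sea: 1
  storm sea plate: 1
  sea plate evening: 1
  … (14 more, each ≤ 1)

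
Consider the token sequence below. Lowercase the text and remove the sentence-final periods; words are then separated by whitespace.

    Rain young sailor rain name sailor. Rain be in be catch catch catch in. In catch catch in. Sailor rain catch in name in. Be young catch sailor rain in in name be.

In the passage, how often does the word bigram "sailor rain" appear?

4

Scanning the 32 overlapping bigram windows for "sailor rain":
  position 3–4: sailor rain
  position 6–7: sailor rain
  position 19–20: sailor rain
  position 28–29: sailor rain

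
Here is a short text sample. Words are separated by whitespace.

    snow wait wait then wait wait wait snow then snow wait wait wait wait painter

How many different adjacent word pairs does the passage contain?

8

15 tokens → 14 bigram windows in total.
Repeated bigrams (each contributes count−1 duplicates):
  wait wait: 6
  snow wait: 2
6 duplicate windows → 14 − 6 = 8 distinct.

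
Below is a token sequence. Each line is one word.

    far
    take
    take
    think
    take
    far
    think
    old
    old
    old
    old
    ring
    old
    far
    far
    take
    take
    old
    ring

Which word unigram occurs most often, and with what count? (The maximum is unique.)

Unigram frequencies (highest first):
  old: 6
  take: 5
  far: 4
  think: 2
  ring: 2

"old", 6 times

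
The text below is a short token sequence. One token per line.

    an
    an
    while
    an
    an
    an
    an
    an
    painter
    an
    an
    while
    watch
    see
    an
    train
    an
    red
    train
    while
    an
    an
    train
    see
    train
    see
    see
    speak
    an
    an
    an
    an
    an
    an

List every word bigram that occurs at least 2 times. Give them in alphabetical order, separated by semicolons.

an an; an train; an while; train see; while an

Bigram counts meeting the condition (at least 2 times):
  an an: 12
  an train: 2
  an while: 2
  train see: 2
  while an: 2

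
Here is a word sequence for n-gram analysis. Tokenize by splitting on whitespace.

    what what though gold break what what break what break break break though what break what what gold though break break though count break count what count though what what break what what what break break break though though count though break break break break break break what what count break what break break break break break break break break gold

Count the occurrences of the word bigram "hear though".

0

Scanning the 60 overlapping bigram windows for "hear though":
  (none found)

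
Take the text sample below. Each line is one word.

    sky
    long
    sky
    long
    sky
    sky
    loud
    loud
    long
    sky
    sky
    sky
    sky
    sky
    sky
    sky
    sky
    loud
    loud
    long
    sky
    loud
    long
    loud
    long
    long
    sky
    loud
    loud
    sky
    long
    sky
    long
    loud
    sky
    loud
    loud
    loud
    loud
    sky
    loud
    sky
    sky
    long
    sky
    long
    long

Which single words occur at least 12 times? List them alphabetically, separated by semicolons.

long; loud; sky

Unigram counts meeting the condition (at least 12 times):
  long: 12
  loud: 14
  sky: 21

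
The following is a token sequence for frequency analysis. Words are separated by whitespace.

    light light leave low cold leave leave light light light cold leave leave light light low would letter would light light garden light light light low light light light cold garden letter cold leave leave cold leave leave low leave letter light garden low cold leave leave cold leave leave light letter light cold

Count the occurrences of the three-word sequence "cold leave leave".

Scanning the 52 overlapping trigram windows for "cold leave leave":
  position 5–7: cold leave leave
  position 11–13: cold leave leave
  position 33–35: cold leave leave
  position 36–38: cold leave leave
  position 45–47: cold leave leave
  position 48–50: cold leave leave

6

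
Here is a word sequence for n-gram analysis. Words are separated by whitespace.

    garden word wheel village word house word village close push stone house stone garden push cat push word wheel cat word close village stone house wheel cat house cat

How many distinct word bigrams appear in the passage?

25

29 tokens → 28 bigram windows in total.
Repeated bigrams (each contributes count−1 duplicates):
  stone house: 2
  wheel cat: 2
  word wheel: 2
3 duplicate windows → 28 − 3 = 25 distinct.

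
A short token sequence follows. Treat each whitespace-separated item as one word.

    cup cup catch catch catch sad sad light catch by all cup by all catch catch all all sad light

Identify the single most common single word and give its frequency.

Unigram frequencies (highest first):
  catch: 6
  all: 4
  cup: 3
  sad: 3
  light: 2
  by: 2

"catch", 6 times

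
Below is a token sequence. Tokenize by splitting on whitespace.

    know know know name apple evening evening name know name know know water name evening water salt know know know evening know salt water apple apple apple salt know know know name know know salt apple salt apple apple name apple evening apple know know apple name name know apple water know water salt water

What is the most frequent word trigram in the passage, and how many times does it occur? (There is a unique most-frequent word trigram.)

"know know know", 3 times

Trigram frequencies (highest first):
  know know know: 3
  know know name: 2
  name apple evening: 2
  know name know: 2
  name know know: 2
  salt know know: 2
  … (40 more, each ≤ 1)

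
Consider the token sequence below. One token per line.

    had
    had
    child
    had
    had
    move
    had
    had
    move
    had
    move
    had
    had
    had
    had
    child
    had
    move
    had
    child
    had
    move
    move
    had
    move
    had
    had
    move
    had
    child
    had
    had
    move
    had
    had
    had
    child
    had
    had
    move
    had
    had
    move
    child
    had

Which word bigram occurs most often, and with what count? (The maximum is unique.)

Bigram frequencies (highest first):
  had had: 12
  had move: 10
  move had: 9
  child had: 6
  had child: 5
  move move: 1
  … (1 more, each ≤ 1)

"had had", 12 times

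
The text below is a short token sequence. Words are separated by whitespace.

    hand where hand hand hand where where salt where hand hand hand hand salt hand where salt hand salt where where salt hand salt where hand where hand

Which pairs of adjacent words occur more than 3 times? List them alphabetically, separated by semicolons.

Bigram counts meeting the condition (more than 3 times):
  hand hand: 5
  hand where: 4
  where hand: 4

hand hand; hand where; where hand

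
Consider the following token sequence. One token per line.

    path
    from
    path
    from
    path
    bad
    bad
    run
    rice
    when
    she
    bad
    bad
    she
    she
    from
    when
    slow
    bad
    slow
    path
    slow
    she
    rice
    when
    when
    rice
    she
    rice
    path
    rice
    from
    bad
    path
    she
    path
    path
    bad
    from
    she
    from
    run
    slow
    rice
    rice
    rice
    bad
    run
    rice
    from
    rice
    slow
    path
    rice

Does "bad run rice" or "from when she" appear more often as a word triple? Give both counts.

"bad run rice" (2 vs 0)

"bad run rice": 2 occurrences
"from when she": 0 occurrences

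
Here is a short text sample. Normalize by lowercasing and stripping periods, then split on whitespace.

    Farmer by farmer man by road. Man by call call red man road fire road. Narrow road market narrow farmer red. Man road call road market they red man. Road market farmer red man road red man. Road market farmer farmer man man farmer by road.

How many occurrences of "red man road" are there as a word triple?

Scanning the 44 overlapping trigram windows for "red man road":
  position 11–13: red man road
  position 21–23: red man road
  position 28–30: red man road
  position 33–35: red man road
  position 36–38: red man road

5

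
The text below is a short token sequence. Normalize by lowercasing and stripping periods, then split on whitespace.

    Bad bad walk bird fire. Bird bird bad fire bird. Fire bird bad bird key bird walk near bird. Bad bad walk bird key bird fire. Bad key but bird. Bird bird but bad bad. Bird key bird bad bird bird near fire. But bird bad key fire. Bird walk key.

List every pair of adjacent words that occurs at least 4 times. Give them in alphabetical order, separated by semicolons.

bird bad; bird bird; fire bird

Bigram counts meeting the condition (at least 4 times):
  bird bad: 5
  bird bird: 4
  fire bird: 4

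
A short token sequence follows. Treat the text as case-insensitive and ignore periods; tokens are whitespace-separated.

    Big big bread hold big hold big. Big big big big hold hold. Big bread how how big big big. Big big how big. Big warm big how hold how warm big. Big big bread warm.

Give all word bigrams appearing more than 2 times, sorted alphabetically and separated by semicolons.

Bigram counts meeting the condition (more than 2 times):
  big big: 12
  big bread: 3
  hold big: 3

big big; big bread; hold big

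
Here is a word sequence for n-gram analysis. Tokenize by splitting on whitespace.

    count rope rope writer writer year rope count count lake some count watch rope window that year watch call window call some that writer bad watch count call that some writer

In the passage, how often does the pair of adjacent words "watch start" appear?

0

Scanning the 30 overlapping bigram windows for "watch start":
  (none found)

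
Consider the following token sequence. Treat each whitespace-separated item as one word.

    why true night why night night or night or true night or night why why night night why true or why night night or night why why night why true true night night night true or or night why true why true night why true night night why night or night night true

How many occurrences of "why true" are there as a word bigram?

6

Scanning the 52 overlapping bigram windows for "why true":
  position 1–2: why true
  position 18–19: why true
  position 29–30: why true
  position 39–40: why true
  position 41–42: why true
  position 44–45: why true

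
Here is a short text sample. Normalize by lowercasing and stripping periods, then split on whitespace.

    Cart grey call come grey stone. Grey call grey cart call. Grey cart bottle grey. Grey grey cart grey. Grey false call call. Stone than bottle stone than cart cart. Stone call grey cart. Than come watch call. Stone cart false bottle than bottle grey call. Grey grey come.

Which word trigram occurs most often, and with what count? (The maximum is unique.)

Trigram frequencies (highest first):
  call grey cart: 3
  grey call grey: 2
  cart grey call: 1
  grey call come: 1
  call come grey: 1
  come grey stone: 1
  … (38 more, each ≤ 1)

"call grey cart", 3 times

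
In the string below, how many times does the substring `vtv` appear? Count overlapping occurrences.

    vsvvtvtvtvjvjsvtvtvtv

Sliding a length-3 window over the 21 characters (19 positions):
  position 4–6: vtv
  position 6–8: vtv
  position 8–10: vtv
  position 15–17: vtv
  position 17–19: vtv
  position 19–21: vtv

6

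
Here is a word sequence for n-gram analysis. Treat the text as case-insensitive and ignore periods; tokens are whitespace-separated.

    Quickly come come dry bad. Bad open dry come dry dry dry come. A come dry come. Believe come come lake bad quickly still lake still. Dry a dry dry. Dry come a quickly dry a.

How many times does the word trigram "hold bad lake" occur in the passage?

Scanning the 34 overlapping trigram windows for "hold bad lake":
  (none found)

0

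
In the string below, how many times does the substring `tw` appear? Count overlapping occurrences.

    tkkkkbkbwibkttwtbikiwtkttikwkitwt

2

Sliding a length-2 window over the 33 characters (32 positions):
  position 14–15: tw
  position 31–32: tw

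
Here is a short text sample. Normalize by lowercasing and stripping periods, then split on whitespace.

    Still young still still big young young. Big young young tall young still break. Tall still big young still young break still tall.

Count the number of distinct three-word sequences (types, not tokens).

19

23 tokens → 21 trigram windows in total.
Repeated trigrams (each contributes count−1 duplicates):
  big young young: 2
  still big young: 2
2 duplicate windows → 21 − 2 = 19 distinct.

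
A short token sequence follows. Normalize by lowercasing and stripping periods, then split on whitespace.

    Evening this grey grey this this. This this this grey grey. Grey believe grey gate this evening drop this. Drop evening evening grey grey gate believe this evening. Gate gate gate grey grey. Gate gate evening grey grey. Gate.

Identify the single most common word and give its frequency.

"grey", 12 times

Unigram frequencies (highest first):
  grey: 12
  this: 9
  gate: 8
  evening: 6
  believe: 2
  drop: 2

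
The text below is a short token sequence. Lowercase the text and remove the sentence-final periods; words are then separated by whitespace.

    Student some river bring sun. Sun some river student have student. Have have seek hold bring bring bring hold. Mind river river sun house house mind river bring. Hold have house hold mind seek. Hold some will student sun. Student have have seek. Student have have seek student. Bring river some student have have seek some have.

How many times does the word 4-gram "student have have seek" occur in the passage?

4

Scanning the 54 overlapping 4-gram windows for "student have have seek":
  position 11–14: student have have seek
  position 40–43: student have have seek
  position 44–47: student have have seek
  position 52–55: student have have seek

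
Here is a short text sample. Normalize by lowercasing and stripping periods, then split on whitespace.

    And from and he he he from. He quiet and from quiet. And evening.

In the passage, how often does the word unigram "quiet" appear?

Scanning the 14 tokens for "quiet":
  position 9: quiet
  position 12: quiet

2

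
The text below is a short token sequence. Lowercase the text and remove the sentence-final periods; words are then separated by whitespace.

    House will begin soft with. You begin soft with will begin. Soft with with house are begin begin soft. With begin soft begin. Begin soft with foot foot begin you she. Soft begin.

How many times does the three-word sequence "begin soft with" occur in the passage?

Scanning the 31 overlapping trigram windows for "begin soft with":
  position 3–5: begin soft with
  position 7–9: begin soft with
  position 11–13: begin soft with
  position 18–20: begin soft with
  position 24–26: begin soft with

5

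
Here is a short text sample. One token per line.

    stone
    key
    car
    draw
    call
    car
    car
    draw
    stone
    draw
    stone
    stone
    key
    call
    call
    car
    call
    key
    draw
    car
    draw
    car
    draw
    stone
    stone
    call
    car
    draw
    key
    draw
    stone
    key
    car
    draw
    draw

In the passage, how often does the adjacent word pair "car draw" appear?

Scanning the 34 overlapping bigram windows for "car draw":
  position 3–4: car draw
  position 7–8: car draw
  position 20–21: car draw
  position 22–23: car draw
  position 27–28: car draw
  position 33–34: car draw

6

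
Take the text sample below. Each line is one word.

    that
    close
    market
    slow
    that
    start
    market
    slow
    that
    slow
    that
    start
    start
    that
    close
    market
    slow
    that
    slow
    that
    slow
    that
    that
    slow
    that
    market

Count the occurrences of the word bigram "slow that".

7

Scanning the 25 overlapping bigram windows for "slow that":
  position 4–5: slow that
  position 8–9: slow that
  position 10–11: slow that
  position 17–18: slow that
  position 19–20: slow that
  position 21–22: slow that
  position 24–25: slow that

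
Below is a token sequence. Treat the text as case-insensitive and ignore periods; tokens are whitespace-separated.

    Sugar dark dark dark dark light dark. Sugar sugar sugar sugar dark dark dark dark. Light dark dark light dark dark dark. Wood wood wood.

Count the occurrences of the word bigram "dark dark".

Scanning the 24 overlapping bigram windows for "dark dark":
  position 2–3: dark dark
  position 3–4: dark dark
  position 4–5: dark dark
  position 12–13: dark dark
  position 13–14: dark dark
  position 14–15: dark dark
  position 17–18: dark dark
  position 20–21: dark dark
  position 21–22: dark dark

9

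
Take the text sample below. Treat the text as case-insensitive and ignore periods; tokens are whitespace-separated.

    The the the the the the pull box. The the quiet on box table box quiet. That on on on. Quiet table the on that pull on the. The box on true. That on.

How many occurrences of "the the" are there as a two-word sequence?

Scanning the 33 overlapping bigram windows for "the the":
  position 1–2: the the
  position 2–3: the the
  position 3–4: the the
  position 4–5: the the
  position 5–6: the the
  position 9–10: the the
  position 28–29: the the

7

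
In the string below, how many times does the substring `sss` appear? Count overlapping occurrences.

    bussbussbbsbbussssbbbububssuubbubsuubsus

Sliding a length-3 window over the 40 characters (38 positions):
  position 15–17: sss
  position 16–18: sss

2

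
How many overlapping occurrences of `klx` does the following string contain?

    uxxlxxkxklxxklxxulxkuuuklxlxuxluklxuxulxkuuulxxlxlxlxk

4

Sliding a length-3 window over the 54 characters (52 positions):
  position 9–11: klx
  position 13–15: klx
  position 24–26: klx
  position 33–35: klx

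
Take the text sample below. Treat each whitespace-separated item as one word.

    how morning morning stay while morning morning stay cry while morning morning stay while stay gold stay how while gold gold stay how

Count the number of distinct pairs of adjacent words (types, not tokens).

23 tokens → 22 bigram windows in total.
Repeated bigrams (each contributes count−1 duplicates):
  morning morning: 3
  morning stay: 3
  gold stay: 2
  stay how: 2
  stay while: 2
  while morning: 2
8 duplicate windows → 22 − 8 = 14 distinct.

14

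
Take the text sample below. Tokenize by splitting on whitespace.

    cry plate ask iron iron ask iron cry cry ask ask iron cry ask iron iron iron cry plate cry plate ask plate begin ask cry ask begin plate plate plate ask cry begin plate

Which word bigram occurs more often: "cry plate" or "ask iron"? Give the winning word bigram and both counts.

"ask iron" (4 vs 3)

"cry plate": 3 occurrences
"ask iron": 4 occurrences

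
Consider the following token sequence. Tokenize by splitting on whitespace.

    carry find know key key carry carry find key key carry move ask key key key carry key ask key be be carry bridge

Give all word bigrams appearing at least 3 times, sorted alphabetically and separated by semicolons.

key carry; key key

Bigram counts meeting the condition (at least 3 times):
  key carry: 3
  key key: 4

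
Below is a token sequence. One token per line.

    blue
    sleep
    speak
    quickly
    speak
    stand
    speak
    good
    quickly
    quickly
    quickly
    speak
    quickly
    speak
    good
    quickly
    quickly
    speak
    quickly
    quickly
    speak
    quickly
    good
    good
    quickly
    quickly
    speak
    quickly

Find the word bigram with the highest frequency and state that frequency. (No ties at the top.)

Bigram frequencies (highest first):
  quickly speak: 6
  speak quickly: 5
  quickly quickly: 5
  good quickly: 3
  speak good: 2
  blue sleep: 1
  … (5 more, each ≤ 1)

"quickly speak", 6 times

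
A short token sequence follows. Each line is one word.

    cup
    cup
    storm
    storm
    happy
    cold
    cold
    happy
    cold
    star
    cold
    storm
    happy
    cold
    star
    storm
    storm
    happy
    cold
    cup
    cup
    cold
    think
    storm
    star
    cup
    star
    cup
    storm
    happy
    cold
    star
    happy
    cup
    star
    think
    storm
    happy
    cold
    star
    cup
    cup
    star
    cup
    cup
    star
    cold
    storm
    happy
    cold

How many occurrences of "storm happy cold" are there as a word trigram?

Scanning the 48 overlapping trigram windows for "storm happy cold":
  position 4–6: storm happy cold
  position 12–14: storm happy cold
  position 17–19: storm happy cold
  position 29–31: storm happy cold
  position 37–39: storm happy cold
  position 48–50: storm happy cold

6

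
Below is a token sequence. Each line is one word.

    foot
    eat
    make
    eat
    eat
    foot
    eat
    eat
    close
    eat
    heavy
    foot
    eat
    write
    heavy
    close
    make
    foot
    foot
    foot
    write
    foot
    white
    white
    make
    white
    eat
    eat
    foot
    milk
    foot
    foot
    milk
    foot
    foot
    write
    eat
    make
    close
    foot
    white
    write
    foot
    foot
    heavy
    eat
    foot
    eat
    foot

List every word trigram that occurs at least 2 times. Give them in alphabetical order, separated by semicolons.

eat eat foot; eat foot eat; foot foot write; foot milk foot; milk foot foot

Trigram counts meeting the condition (at least 2 times):
  eat eat foot: 2
  eat foot eat: 2
  foot foot write: 2
  foot milk foot: 2
  milk foot foot: 2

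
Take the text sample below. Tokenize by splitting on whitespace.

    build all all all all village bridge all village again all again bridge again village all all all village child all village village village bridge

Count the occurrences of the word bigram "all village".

Scanning the 24 overlapping bigram windows for "all village":
  position 5–6: all village
  position 8–9: all village
  position 18–19: all village
  position 21–22: all village

4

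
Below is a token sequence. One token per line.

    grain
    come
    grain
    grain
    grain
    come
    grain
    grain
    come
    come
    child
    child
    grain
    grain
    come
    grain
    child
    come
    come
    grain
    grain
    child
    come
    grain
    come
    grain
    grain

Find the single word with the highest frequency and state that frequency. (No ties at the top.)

Unigram frequencies (highest first):
  grain: 14
  come: 9
  child: 4

"grain", 14 times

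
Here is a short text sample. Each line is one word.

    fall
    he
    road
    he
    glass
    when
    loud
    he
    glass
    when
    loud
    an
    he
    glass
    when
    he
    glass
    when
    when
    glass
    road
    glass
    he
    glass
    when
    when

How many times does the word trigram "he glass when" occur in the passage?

Scanning the 24 overlapping trigram windows for "he glass when":
  position 4–6: he glass when
  position 8–10: he glass when
  position 13–15: he glass when
  position 16–18: he glass when
  position 23–25: he glass when

5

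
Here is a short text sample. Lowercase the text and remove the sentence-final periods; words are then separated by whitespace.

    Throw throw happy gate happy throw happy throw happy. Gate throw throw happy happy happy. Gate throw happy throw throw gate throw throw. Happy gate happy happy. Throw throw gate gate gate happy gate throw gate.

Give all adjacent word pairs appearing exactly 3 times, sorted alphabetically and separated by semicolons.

gate happy; happy happy; throw gate

Bigram counts meeting the condition (exactly 3 times):
  gate happy: 3
  happy happy: 3
  throw gate: 3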